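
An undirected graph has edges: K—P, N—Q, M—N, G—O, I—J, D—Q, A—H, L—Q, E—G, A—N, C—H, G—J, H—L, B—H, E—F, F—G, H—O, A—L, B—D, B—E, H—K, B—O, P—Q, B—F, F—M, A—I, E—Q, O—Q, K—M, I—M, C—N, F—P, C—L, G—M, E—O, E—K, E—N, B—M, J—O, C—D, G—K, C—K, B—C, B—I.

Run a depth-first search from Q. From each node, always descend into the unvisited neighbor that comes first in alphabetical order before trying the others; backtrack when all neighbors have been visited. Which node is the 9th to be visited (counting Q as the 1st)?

G

Visit Q
Q → D
D → B
B → C
C → H
H → A
A → I
I → J
J → G
G → E
E → F
F → M
M → K
K → P
M → N
E → O
A → L

Visit order: Q, D, B, C, H, A, I, J, G, E, F, M, K, P, N, O, L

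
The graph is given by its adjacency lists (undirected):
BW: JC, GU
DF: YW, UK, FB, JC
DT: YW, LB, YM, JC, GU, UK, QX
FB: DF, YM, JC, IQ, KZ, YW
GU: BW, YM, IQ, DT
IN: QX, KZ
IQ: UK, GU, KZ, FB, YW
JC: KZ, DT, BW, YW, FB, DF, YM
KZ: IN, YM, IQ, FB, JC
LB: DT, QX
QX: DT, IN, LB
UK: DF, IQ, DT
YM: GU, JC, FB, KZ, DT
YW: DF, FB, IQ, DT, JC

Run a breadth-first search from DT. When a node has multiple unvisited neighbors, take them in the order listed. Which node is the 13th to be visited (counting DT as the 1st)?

Visit DT; enqueue YW, LB, YM, JC, GU, UK, QX → queue [YW, LB, YM, JC, GU, UK, QX]
Visit YW; enqueue DF, FB, IQ → queue [LB, YM, JC, GU, UK, QX, DF, FB, IQ]
Visit LB → queue [YM, JC, GU, UK, QX, DF, FB, IQ]
Visit YM; enqueue KZ → queue [JC, GU, UK, QX, DF, FB, IQ, KZ]
Visit JC; enqueue BW → queue [GU, UK, QX, DF, FB, IQ, KZ, BW]
Visit GU → queue [UK, QX, DF, FB, IQ, KZ, BW]
Visit UK → queue [QX, DF, FB, IQ, KZ, BW]
Visit QX; enqueue IN → queue [DF, FB, IQ, KZ, BW, IN]
Visit DF → queue [FB, IQ, KZ, BW, IN]
Visit FB → queue [IQ, KZ, BW, IN]
Visit IQ → queue [KZ, BW, IN]
Visit KZ → queue [BW, IN]
Visit BW → queue [IN]
Visit IN → queue []

Visit order: DT, YW, LB, YM, JC, GU, UK, QX, DF, FB, IQ, KZ, BW, IN

BW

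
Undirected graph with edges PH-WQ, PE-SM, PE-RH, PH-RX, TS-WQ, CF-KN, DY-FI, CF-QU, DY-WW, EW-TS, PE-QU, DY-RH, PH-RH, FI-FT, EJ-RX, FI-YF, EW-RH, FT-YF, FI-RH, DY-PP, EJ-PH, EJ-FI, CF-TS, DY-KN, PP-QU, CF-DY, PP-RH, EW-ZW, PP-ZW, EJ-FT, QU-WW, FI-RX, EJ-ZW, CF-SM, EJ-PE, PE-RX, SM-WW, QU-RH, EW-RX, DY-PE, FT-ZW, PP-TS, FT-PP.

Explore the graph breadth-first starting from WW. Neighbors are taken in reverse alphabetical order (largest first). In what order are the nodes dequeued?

WW, SM, QU, DY, PE, CF, RH, PP, KN, FI, RX, EJ, TS, PH, EW, ZW, FT, YF, WQ

Visit WW; enqueue SM, QU, DY → queue [SM, QU, DY]
Visit SM; enqueue PE, CF → queue [QU, DY, PE, CF]
Visit QU; enqueue RH, PP → queue [DY, PE, CF, RH, PP]
Visit DY; enqueue KN, FI → queue [PE, CF, RH, PP, KN, FI]
Visit PE; enqueue RX, EJ → queue [CF, RH, PP, KN, FI, RX, EJ]
Visit CF; enqueue TS → queue [RH, PP, KN, FI, RX, EJ, TS]
Visit RH; enqueue PH, EW → queue [PP, KN, FI, RX, EJ, TS, PH, EW]
Visit PP; enqueue ZW, FT → queue [KN, FI, RX, EJ, TS, PH, EW, ZW, FT]
Visit KN → queue [FI, RX, EJ, TS, PH, EW, ZW, FT]
Visit FI; enqueue YF → queue [RX, EJ, TS, PH, EW, ZW, FT, YF]
Visit RX → queue [EJ, TS, PH, EW, ZW, FT, YF]
Visit EJ → queue [TS, PH, EW, ZW, FT, YF]
Visit TS; enqueue WQ → queue [PH, EW, ZW, FT, YF, WQ]
Visit PH → queue [EW, ZW, FT, YF, WQ]
Visit EW → queue [ZW, FT, YF, WQ]
Visit ZW → queue [FT, YF, WQ]
Visit FT → queue [YF, WQ]
Visit YF → queue [WQ]
Visit WQ → queue []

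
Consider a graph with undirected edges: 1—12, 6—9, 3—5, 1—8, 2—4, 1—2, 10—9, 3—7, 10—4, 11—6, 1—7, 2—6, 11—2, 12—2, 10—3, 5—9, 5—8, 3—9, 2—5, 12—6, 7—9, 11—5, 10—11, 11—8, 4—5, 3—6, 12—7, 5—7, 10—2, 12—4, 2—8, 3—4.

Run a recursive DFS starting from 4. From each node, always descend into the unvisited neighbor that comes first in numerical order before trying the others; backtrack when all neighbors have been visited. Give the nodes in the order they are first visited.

Visit 4
4 → 2
2 → 1
1 → 7
7 → 3
3 → 5
5 → 8
8 → 11
11 → 6
6 → 9
9 → 10
6 → 12

4, 2, 1, 7, 3, 5, 8, 11, 6, 9, 10, 12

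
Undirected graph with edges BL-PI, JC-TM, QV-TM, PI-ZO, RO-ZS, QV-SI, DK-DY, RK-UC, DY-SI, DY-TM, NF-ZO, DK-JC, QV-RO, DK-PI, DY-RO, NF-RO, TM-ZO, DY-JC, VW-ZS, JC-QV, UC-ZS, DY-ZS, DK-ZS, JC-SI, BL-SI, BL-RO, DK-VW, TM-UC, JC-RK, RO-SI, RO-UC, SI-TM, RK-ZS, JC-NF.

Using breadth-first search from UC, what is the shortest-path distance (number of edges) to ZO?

2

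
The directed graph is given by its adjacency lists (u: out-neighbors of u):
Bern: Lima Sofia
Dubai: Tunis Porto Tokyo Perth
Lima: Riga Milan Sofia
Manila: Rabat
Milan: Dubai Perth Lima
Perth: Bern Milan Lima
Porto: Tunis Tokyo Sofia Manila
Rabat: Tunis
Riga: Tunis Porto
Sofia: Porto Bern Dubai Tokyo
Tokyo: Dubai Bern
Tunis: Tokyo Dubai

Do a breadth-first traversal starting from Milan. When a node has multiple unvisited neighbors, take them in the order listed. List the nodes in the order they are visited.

Milan → Dubai → Perth → Lima → Tunis → Porto → Tokyo → Bern → Riga → Sofia → Manila → Rabat

Visit Milan; enqueue Dubai, Perth, Lima → queue [Dubai, Perth, Lima]
Visit Dubai; enqueue Tunis, Porto, Tokyo → queue [Perth, Lima, Tunis, Porto, Tokyo]
Visit Perth; enqueue Bern → queue [Lima, Tunis, Porto, Tokyo, Bern]
Visit Lima; enqueue Riga, Sofia → queue [Tunis, Porto, Tokyo, Bern, Riga, Sofia]
Visit Tunis → queue [Porto, Tokyo, Bern, Riga, Sofia]
Visit Porto; enqueue Manila → queue [Tokyo, Bern, Riga, Sofia, Manila]
Visit Tokyo → queue [Bern, Riga, Sofia, Manila]
Visit Bern → queue [Riga, Sofia, Manila]
Visit Riga → queue [Sofia, Manila]
Visit Sofia → queue [Manila]
Visit Manila; enqueue Rabat → queue [Rabat]
Visit Rabat → queue []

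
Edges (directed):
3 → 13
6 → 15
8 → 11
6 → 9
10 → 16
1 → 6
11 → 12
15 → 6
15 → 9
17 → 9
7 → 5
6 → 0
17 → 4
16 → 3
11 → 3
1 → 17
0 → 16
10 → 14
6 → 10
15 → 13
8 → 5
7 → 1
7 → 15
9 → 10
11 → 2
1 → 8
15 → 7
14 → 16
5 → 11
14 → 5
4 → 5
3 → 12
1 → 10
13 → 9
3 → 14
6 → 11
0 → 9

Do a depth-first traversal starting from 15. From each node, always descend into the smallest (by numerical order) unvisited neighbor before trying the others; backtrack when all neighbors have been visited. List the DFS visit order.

15 6 0 9 10 14 5 11 2 3 12 13 16 7 1 8 17 4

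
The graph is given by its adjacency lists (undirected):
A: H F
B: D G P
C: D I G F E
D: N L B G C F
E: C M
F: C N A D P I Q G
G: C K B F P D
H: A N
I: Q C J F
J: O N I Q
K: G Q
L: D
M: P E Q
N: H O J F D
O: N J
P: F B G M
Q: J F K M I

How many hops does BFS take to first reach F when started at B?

2

Level 0: B
Level 1: D, G, P
Level 2: C, F, K, L, M, N
Level 3: A, E, H, I, J, O, Q
F first appears at level 2.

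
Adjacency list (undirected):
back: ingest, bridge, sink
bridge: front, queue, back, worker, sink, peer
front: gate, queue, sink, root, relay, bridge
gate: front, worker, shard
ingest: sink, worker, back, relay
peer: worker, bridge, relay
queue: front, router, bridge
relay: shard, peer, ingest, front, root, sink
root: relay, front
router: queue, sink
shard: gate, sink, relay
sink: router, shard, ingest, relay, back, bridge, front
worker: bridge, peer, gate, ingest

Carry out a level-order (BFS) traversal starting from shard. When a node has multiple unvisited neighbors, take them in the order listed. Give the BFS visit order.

Visit shard; enqueue gate, sink, relay → queue [gate, sink, relay]
Visit gate; enqueue front, worker → queue [sink, relay, front, worker]
Visit sink; enqueue router, ingest, back, bridge → queue [relay, front, worker, router, ingest, back, bridge]
Visit relay; enqueue peer, root → queue [front, worker, router, ingest, back, bridge, peer, root]
Visit front; enqueue queue → queue [worker, router, ingest, back, bridge, peer, root, queue]
Visit worker → queue [router, ingest, back, bridge, peer, root, queue]
Visit router → queue [ingest, back, bridge, peer, root, queue]
Visit ingest → queue [back, bridge, peer, root, queue]
Visit back → queue [bridge, peer, root, queue]
Visit bridge → queue [peer, root, queue]
Visit peer → queue [root, queue]
Visit root → queue [queue]
Visit queue → queue []

shard -> gate -> sink -> relay -> front -> worker -> router -> ingest -> back -> bridge -> peer -> root -> queue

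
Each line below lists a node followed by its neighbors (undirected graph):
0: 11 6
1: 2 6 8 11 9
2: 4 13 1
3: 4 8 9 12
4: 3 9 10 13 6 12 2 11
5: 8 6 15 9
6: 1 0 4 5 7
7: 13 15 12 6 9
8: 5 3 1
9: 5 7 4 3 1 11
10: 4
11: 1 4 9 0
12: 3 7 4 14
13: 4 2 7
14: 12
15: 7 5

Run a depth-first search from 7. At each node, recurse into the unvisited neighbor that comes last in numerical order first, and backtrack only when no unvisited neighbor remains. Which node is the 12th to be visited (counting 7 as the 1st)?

Visit 7
7 → 15
15 → 5
5 → 9
9 → 11
11 → 4
4 → 13
13 → 2
2 → 1
1 → 8
8 → 3
3 → 12
12 → 14
1 → 6
6 → 0
4 → 10

Visit order: 7, 15, 5, 9, 11, 4, 13, 2, 1, 8, 3, 12, 14, 6, 0, 10

12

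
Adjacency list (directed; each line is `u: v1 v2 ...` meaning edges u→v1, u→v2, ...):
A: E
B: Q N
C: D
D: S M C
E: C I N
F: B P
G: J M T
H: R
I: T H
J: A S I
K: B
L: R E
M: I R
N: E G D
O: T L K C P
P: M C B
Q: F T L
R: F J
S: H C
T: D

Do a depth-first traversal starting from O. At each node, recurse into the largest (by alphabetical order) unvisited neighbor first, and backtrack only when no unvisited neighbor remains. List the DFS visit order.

Visit O
O → T
T → D
D → S
S → H
H → R
R → J
J → I
J → A
A → E
E → N
N → G
G → M
E → C
R → F
F → P
P → B
B → Q
Q → L
O → K

O, T, D, S, H, R, J, I, A, E, N, G, M, C, F, P, B, Q, L, K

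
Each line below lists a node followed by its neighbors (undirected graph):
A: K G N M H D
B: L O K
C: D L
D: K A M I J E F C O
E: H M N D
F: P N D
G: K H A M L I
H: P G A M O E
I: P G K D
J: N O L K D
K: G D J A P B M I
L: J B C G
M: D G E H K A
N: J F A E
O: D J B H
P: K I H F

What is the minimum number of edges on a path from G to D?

Level 0: G
Level 1: A, H, I, K, L, M
Level 2: B, C, D, E, J, N, O, P
Level 3: F
D first appears at level 2.

2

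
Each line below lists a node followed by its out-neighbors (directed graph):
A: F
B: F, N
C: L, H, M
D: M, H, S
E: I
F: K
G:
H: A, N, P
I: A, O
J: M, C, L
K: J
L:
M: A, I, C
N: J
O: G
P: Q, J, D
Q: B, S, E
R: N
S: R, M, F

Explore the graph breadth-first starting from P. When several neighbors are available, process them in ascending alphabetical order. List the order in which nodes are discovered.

P -> D -> J -> Q -> H -> M -> S -> C -> L -> B -> E -> A -> N -> I -> F -> R -> O -> K -> G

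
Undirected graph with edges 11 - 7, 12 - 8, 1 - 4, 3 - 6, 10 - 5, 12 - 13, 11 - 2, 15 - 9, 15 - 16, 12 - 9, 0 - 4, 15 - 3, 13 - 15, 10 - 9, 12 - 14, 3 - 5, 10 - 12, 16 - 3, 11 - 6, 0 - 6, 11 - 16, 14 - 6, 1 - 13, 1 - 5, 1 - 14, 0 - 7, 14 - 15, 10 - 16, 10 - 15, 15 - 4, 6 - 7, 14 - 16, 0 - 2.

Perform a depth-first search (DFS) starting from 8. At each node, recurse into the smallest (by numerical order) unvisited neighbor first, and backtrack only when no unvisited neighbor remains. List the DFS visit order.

Visit 8
8 → 12
12 → 9
9 → 10
10 → 5
5 → 1
1 → 4
4 → 0
0 → 2
2 → 11
11 → 6
6 → 3
3 → 15
15 → 13
15 → 14
14 → 16
6 → 7

8, 12, 9, 10, 5, 1, 4, 0, 2, 11, 6, 3, 15, 13, 14, 16, 7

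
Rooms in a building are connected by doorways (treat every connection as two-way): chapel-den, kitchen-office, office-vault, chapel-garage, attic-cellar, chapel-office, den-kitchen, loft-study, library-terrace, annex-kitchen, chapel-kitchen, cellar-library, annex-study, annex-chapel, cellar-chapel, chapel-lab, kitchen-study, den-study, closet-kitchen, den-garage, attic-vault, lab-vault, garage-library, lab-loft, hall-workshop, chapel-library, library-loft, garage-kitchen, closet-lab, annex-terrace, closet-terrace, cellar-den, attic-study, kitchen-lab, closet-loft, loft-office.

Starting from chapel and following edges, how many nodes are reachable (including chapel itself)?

15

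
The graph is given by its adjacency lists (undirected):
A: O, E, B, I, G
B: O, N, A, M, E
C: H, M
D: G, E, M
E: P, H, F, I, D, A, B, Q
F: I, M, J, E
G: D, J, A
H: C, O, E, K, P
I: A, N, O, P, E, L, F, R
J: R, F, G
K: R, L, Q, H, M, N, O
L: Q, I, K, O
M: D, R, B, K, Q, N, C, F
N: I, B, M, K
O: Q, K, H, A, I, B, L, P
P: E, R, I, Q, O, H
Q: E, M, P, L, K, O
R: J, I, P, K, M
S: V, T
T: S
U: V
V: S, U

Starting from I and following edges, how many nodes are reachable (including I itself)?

18

BFS from I visits: I, A, E, F, L, N, O, P, R, B, G, D, H, Q, J, M, K, C
Reachable nodes: 18 of 22 total.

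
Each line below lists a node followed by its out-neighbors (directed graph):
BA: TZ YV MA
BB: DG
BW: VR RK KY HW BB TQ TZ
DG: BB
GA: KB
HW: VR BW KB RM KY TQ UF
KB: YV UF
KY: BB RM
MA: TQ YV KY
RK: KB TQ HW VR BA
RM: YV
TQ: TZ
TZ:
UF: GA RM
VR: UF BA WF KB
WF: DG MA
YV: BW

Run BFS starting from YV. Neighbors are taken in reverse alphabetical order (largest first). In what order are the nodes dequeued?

Visit YV; enqueue BW → queue [BW]
Visit BW; enqueue VR, TZ, TQ, RK, KY, HW, BB → queue [VR, TZ, TQ, RK, KY, HW, BB]
Visit VR; enqueue WF, UF, KB, BA → queue [TZ, TQ, RK, KY, HW, BB, WF, UF, KB, BA]
Visit TZ → queue [TQ, RK, KY, HW, BB, WF, UF, KB, BA]
Visit TQ → queue [RK, KY, HW, BB, WF, UF, KB, BA]
Visit RK → queue [KY, HW, BB, WF, UF, KB, BA]
Visit KY; enqueue RM → queue [HW, BB, WF, UF, KB, BA, RM]
Visit HW → queue [BB, WF, UF, KB, BA, RM]
Visit BB; enqueue DG → queue [WF, UF, KB, BA, RM, DG]
Visit WF; enqueue MA → queue [UF, KB, BA, RM, DG, MA]
Visit UF; enqueue GA → queue [KB, BA, RM, DG, MA, GA]
Visit KB → queue [BA, RM, DG, MA, GA]
Visit BA → queue [RM, DG, MA, GA]
Visit RM → queue [DG, MA, GA]
Visit DG → queue [MA, GA]
Visit MA → queue [GA]
Visit GA → queue []

YV, BW, VR, TZ, TQ, RK, KY, HW, BB, WF, UF, KB, BA, RM, DG, MA, GA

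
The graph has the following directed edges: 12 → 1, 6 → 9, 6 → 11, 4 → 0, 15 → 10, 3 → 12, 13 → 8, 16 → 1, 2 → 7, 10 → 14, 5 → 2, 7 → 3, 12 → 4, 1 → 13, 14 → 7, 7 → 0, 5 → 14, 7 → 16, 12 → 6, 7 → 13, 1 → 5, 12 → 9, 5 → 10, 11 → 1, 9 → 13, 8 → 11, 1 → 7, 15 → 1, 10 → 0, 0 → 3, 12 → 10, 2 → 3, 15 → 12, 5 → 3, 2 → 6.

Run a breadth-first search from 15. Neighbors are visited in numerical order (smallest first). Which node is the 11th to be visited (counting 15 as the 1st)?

6

Visit 15; enqueue 1, 10, 12 → queue [1, 10, 12]
Visit 1; enqueue 5, 7, 13 → queue [10, 12, 5, 7, 13]
Visit 10; enqueue 0, 14 → queue [12, 5, 7, 13, 0, 14]
Visit 12; enqueue 4, 6, 9 → queue [5, 7, 13, 0, 14, 4, 6, 9]
Visit 5; enqueue 2, 3 → queue [7, 13, 0, 14, 4, 6, 9, 2, 3]
Visit 7; enqueue 16 → queue [13, 0, 14, 4, 6, 9, 2, 3, 16]
Visit 13; enqueue 8 → queue [0, 14, 4, 6, 9, 2, 3, 16, 8]
Visit 0 → queue [14, 4, 6, 9, 2, 3, 16, 8]
Visit 14 → queue [4, 6, 9, 2, 3, 16, 8]
Visit 4 → queue [6, 9, 2, 3, 16, 8]
Visit 6; enqueue 11 → queue [9, 2, 3, 16, 8, 11]
Visit 9 → queue [2, 3, 16, 8, 11]
Visit 2 → queue [3, 16, 8, 11]
Visit 3 → queue [16, 8, 11]
Visit 16 → queue [8, 11]
Visit 8 → queue [11]
Visit 11 → queue []

Visit order: 15, 1, 10, 12, 5, 7, 13, 0, 14, 4, 6, 9, 2, 3, 16, 8, 11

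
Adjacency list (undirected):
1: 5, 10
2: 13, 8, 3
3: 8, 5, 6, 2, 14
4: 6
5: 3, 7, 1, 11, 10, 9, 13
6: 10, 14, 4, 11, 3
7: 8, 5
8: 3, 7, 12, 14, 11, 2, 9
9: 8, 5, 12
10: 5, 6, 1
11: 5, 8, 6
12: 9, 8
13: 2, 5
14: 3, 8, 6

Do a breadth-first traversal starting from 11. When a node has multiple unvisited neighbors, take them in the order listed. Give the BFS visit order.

Visit 11; enqueue 5, 8, 6 → queue [5, 8, 6]
Visit 5; enqueue 3, 7, 1, 10, 9, 13 → queue [8, 6, 3, 7, 1, 10, 9, 13]
Visit 8; enqueue 12, 14, 2 → queue [6, 3, 7, 1, 10, 9, 13, 12, 14, 2]
Visit 6; enqueue 4 → queue [3, 7, 1, 10, 9, 13, 12, 14, 2, 4]
Visit 3 → queue [7, 1, 10, 9, 13, 12, 14, 2, 4]
Visit 7 → queue [1, 10, 9, 13, 12, 14, 2, 4]
Visit 1 → queue [10, 9, 13, 12, 14, 2, 4]
Visit 10 → queue [9, 13, 12, 14, 2, 4]
Visit 9 → queue [13, 12, 14, 2, 4]
Visit 13 → queue [12, 14, 2, 4]
Visit 12 → queue [14, 2, 4]
Visit 14 → queue [2, 4]
Visit 2 → queue [4]
Visit 4 → queue []

11, 5, 8, 6, 3, 7, 1, 10, 9, 13, 12, 14, 2, 4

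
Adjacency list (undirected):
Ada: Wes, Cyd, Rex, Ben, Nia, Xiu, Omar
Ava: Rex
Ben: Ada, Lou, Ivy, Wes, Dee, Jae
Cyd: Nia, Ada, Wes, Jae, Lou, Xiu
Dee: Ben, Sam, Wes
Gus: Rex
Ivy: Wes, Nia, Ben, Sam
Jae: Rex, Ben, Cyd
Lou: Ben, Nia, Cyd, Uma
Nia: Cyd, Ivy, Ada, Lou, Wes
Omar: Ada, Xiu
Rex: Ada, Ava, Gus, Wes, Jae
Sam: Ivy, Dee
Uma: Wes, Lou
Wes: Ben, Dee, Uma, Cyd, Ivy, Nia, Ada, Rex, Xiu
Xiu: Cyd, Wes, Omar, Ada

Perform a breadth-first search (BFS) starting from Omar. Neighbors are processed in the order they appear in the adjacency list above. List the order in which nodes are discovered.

Omar, Ada, Xiu, Wes, Cyd, Rex, Ben, Nia, Dee, Uma, Ivy, Jae, Lou, Ava, Gus, Sam

Visit Omar; enqueue Ada, Xiu → queue [Ada, Xiu]
Visit Ada; enqueue Wes, Cyd, Rex, Ben, Nia → queue [Xiu, Wes, Cyd, Rex, Ben, Nia]
Visit Xiu → queue [Wes, Cyd, Rex, Ben, Nia]
Visit Wes; enqueue Dee, Uma, Ivy → queue [Cyd, Rex, Ben, Nia, Dee, Uma, Ivy]
Visit Cyd; enqueue Jae, Lou → queue [Rex, Ben, Nia, Dee, Uma, Ivy, Jae, Lou]
Visit Rex; enqueue Ava, Gus → queue [Ben, Nia, Dee, Uma, Ivy, Jae, Lou, Ava, Gus]
Visit Ben → queue [Nia, Dee, Uma, Ivy, Jae, Lou, Ava, Gus]
Visit Nia → queue [Dee, Uma, Ivy, Jae, Lou, Ava, Gus]
Visit Dee; enqueue Sam → queue [Uma, Ivy, Jae, Lou, Ava, Gus, Sam]
Visit Uma → queue [Ivy, Jae, Lou, Ava, Gus, Sam]
Visit Ivy → queue [Jae, Lou, Ava, Gus, Sam]
Visit Jae → queue [Lou, Ava, Gus, Sam]
Visit Lou → queue [Ava, Gus, Sam]
Visit Ava → queue [Gus, Sam]
Visit Gus → queue [Sam]
Visit Sam → queue []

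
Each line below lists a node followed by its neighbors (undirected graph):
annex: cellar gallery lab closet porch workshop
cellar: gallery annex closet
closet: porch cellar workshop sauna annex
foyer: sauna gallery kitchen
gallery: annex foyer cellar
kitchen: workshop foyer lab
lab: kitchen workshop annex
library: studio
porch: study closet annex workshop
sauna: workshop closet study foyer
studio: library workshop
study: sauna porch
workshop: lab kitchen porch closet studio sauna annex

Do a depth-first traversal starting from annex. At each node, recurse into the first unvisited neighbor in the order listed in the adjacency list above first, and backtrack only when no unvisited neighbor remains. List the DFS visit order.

annex → cellar → gallery → foyer → sauna → workshop → lab → kitchen → porch → study → closet → studio → library

Visit annex
annex → cellar
cellar → gallery
gallery → foyer
foyer → sauna
sauna → workshop
workshop → lab
lab → kitchen
workshop → porch
porch → study
porch → closet
workshop → studio
studio → library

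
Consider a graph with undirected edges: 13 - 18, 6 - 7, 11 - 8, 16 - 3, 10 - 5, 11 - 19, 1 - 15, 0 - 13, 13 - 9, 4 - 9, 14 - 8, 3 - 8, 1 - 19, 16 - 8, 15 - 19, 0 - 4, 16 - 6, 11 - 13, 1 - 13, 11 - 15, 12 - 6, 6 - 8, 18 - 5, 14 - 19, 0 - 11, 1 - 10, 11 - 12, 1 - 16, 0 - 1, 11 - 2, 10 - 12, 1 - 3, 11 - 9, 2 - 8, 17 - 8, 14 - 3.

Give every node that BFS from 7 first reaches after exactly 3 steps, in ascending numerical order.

Level 0: 7
Level 1: 6
Level 2: 8, 12, 16
Level 3: 1, 2, 3, 10, 11, 14, 17
Level 4: 0, 5, 9, 13, 15, 19
Level 5: 4, 18

1, 2, 3, 10, 11, 14, 17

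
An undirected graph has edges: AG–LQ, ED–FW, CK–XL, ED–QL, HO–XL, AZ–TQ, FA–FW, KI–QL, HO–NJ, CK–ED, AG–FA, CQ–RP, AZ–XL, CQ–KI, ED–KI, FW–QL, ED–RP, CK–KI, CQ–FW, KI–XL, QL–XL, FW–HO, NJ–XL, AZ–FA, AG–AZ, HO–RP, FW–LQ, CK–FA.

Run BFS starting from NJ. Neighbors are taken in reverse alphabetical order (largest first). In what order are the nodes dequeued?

NJ XL HO QL KI CK AZ RP FW ED CQ FA TQ AG LQ

Visit NJ; enqueue XL, HO → queue [XL, HO]
Visit XL; enqueue QL, KI, CK, AZ → queue [HO, QL, KI, CK, AZ]
Visit HO; enqueue RP, FW → queue [QL, KI, CK, AZ, RP, FW]
Visit QL; enqueue ED → queue [KI, CK, AZ, RP, FW, ED]
Visit KI; enqueue CQ → queue [CK, AZ, RP, FW, ED, CQ]
Visit CK; enqueue FA → queue [AZ, RP, FW, ED, CQ, FA]
Visit AZ; enqueue TQ, AG → queue [RP, FW, ED, CQ, FA, TQ, AG]
Visit RP → queue [FW, ED, CQ, FA, TQ, AG]
Visit FW; enqueue LQ → queue [ED, CQ, FA, TQ, AG, LQ]
Visit ED → queue [CQ, FA, TQ, AG, LQ]
Visit CQ → queue [FA, TQ, AG, LQ]
Visit FA → queue [TQ, AG, LQ]
Visit TQ → queue [AG, LQ]
Visit AG → queue [LQ]
Visit LQ → queue []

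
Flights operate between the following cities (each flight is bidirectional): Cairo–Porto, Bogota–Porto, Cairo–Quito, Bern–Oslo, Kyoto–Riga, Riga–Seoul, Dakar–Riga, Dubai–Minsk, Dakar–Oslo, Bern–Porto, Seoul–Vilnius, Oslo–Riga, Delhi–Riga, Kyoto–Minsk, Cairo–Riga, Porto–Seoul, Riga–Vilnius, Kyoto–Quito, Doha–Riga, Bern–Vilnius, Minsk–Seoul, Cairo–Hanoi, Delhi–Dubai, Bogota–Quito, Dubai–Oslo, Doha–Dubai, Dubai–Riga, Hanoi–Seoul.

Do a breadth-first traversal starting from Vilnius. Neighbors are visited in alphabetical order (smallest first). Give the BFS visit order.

Vilnius Bern Riga Seoul Oslo Porto Cairo Dakar Delhi Doha Dubai Kyoto Hanoi Minsk Bogota Quito

Visit Vilnius; enqueue Bern, Riga, Seoul → queue [Bern, Riga, Seoul]
Visit Bern; enqueue Oslo, Porto → queue [Riga, Seoul, Oslo, Porto]
Visit Riga; enqueue Cairo, Dakar, Delhi, Doha, Dubai, Kyoto → queue [Seoul, Oslo, Porto, Cairo, Dakar, Delhi, Doha, Dubai, Kyoto]
Visit Seoul; enqueue Hanoi, Minsk → queue [Oslo, Porto, Cairo, Dakar, Delhi, Doha, Dubai, Kyoto, Hanoi, Minsk]
Visit Oslo → queue [Porto, Cairo, Dakar, Delhi, Doha, Dubai, Kyoto, Hanoi, Minsk]
Visit Porto; enqueue Bogota → queue [Cairo, Dakar, Delhi, Doha, Dubai, Kyoto, Hanoi, Minsk, Bogota]
Visit Cairo; enqueue Quito → queue [Dakar, Delhi, Doha, Dubai, Kyoto, Hanoi, Minsk, Bogota, Quito]
Visit Dakar → queue [Delhi, Doha, Dubai, Kyoto, Hanoi, Minsk, Bogota, Quito]
Visit Delhi → queue [Doha, Dubai, Kyoto, Hanoi, Minsk, Bogota, Quito]
Visit Doha → queue [Dubai, Kyoto, Hanoi, Minsk, Bogota, Quito]
Visit Dubai → queue [Kyoto, Hanoi, Minsk, Bogota, Quito]
Visit Kyoto → queue [Hanoi, Minsk, Bogota, Quito]
Visit Hanoi → queue [Minsk, Bogota, Quito]
Visit Minsk → queue [Bogota, Quito]
Visit Bogota → queue [Quito]
Visit Quito → queue []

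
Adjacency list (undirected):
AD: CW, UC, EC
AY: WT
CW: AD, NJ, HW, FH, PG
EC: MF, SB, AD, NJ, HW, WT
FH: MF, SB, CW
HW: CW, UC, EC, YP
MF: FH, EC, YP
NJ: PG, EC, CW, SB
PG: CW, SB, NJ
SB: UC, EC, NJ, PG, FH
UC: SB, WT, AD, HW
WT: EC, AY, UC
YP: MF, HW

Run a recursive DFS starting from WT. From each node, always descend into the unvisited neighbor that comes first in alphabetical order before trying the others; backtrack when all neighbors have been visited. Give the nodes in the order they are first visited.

WT → AY → EC → AD → CW → FH → MF → YP → HW → UC → SB → NJ → PG

Visit WT
WT → AY
WT → EC
EC → AD
AD → CW
CW → FH
FH → MF
MF → YP
YP → HW
HW → UC
UC → SB
SB → NJ
NJ → PG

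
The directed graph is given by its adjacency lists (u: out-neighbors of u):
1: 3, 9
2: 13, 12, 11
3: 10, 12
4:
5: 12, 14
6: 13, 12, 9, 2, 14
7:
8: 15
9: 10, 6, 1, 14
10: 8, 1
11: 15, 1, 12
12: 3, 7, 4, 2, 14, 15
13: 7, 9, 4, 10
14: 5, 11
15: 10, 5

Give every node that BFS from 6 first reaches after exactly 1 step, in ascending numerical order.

Level 0: 6
Level 1: 2, 9, 12, 13, 14
Level 2: 1, 3, 4, 5, 7, 10, 11, 15
Level 3: 8

2, 9, 12, 13, 14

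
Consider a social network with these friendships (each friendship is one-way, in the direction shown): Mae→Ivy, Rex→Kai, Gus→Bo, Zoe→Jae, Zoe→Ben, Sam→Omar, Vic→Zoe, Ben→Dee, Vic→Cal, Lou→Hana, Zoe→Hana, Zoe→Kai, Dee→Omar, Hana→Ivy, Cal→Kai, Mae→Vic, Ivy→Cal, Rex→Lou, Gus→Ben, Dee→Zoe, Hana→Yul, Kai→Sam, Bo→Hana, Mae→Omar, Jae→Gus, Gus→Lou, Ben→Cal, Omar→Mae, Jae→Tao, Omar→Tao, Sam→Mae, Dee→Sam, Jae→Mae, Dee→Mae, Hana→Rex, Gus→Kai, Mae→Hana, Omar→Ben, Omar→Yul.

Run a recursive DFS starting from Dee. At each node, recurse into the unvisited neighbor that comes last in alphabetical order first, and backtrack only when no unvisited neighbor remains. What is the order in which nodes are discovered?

Dee Zoe Kai Sam Omar Yul Tao Mae Vic Cal Ivy Hana Rex Lou Ben Jae Gus Bo

Visit Dee
Dee → Zoe
Zoe → Kai
Kai → Sam
Sam → Omar
Omar → Yul
Omar → Tao
Omar → Mae
Mae → Vic
Vic → Cal
Mae → Ivy
Mae → Hana
Hana → Rex
Rex → Lou
Omar → Ben
Zoe → Jae
Jae → Gus
Gus → Bo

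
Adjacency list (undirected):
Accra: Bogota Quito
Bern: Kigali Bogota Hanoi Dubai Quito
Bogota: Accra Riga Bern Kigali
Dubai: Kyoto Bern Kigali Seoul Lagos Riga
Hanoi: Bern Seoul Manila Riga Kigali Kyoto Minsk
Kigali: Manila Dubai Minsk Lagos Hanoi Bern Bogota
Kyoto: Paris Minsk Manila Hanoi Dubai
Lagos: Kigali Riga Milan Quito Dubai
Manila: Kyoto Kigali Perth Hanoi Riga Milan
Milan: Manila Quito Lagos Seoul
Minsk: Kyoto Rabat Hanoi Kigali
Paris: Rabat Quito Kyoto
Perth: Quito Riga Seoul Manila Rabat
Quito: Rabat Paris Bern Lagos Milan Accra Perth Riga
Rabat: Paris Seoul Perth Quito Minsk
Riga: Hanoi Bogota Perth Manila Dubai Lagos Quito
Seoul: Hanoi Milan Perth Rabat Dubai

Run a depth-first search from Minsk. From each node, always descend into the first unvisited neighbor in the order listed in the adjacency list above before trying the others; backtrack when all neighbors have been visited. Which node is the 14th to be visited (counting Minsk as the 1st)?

Bogota

Visit Minsk
Minsk → Kyoto
Kyoto → Paris
Paris → Rabat
Rabat → Seoul
Seoul → Hanoi
Hanoi → Bern
Bern → Kigali
Kigali → Manila
Manila → Perth
Perth → Quito
Quito → Lagos
Lagos → Riga
Riga → Bogota
Bogota → Accra
Riga → Dubai
Lagos → Milan

Visit order: Minsk, Kyoto, Paris, Rabat, Seoul, Hanoi, Bern, Kigali, Manila, Perth, Quito, Lagos, Riga, Bogota, Accra, Dubai, Milan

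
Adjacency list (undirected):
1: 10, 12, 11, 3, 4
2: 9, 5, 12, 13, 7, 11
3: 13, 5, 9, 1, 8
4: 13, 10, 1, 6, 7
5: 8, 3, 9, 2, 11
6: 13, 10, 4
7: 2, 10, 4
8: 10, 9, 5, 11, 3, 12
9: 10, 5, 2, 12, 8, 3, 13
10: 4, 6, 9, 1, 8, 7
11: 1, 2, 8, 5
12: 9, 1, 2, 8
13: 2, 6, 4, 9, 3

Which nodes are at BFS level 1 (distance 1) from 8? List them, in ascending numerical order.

3, 5, 9, 10, 11, 12

Level 0: 8
Level 1: 3, 5, 9, 10, 11, 12
Level 2: 1, 2, 4, 6, 7, 13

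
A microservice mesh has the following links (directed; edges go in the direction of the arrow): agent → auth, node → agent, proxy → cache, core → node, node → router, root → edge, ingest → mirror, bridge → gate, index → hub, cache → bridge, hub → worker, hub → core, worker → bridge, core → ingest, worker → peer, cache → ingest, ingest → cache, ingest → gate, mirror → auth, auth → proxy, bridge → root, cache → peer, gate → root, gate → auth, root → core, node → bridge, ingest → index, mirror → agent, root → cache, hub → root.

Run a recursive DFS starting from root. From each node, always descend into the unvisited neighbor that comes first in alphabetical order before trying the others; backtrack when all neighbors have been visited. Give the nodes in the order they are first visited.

root, cache, bridge, gate, auth, proxy, ingest, index, hub, core, node, agent, router, worker, peer, mirror, edge

Visit root
root → cache
cache → bridge
bridge → gate
gate → auth
auth → proxy
cache → ingest
ingest → index
index → hub
hub → core
core → node
node → agent
node → router
hub → worker
worker → peer
ingest → mirror
root → edge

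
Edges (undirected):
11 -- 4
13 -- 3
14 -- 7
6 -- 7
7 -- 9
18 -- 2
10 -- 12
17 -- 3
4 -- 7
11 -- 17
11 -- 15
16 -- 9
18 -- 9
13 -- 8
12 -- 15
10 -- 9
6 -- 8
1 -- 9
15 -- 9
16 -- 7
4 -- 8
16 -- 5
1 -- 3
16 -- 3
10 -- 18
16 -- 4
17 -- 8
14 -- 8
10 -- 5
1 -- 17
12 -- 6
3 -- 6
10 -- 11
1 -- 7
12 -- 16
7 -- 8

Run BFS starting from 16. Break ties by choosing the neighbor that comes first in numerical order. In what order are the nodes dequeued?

Visit 16; enqueue 3, 4, 5, 7, 9, 12 → queue [3, 4, 5, 7, 9, 12]
Visit 3; enqueue 1, 6, 13, 17 → queue [4, 5, 7, 9, 12, 1, 6, 13, 17]
Visit 4; enqueue 8, 11 → queue [5, 7, 9, 12, 1, 6, 13, 17, 8, 11]
Visit 5; enqueue 10 → queue [7, 9, 12, 1, 6, 13, 17, 8, 11, 10]
Visit 7; enqueue 14 → queue [9, 12, 1, 6, 13, 17, 8, 11, 10, 14]
Visit 9; enqueue 15, 18 → queue [12, 1, 6, 13, 17, 8, 11, 10, 14, 15, 18]
Visit 12 → queue [1, 6, 13, 17, 8, 11, 10, 14, 15, 18]
Visit 1 → queue [6, 13, 17, 8, 11, 10, 14, 15, 18]
Visit 6 → queue [13, 17, 8, 11, 10, 14, 15, 18]
Visit 13 → queue [17, 8, 11, 10, 14, 15, 18]
Visit 17 → queue [8, 11, 10, 14, 15, 18]
Visit 8 → queue [11, 10, 14, 15, 18]
Visit 11 → queue [10, 14, 15, 18]
Visit 10 → queue [14, 15, 18]
Visit 14 → queue [15, 18]
Visit 15 → queue [18]
Visit 18; enqueue 2 → queue [2]
Visit 2 → queue []

16 → 3 → 4 → 5 → 7 → 9 → 12 → 1 → 6 → 13 → 17 → 8 → 11 → 10 → 14 → 15 → 18 → 2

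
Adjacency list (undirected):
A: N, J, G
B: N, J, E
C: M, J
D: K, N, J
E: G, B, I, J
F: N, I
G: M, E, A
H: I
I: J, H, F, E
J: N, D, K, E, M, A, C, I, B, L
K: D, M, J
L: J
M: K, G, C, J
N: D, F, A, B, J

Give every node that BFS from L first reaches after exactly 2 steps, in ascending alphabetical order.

A, B, C, D, E, I, K, M, N

Level 0: L
Level 1: J
Level 2: A, B, C, D, E, I, K, M, N
Level 3: F, G, H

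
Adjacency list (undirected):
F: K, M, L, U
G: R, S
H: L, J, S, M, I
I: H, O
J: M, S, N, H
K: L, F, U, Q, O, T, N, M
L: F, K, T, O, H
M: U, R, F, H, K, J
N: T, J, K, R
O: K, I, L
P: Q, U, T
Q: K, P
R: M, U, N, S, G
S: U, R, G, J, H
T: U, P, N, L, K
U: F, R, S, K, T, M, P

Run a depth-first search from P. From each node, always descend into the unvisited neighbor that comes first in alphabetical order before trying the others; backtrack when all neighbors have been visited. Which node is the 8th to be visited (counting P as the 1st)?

Visit P
P → Q
Q → K
K → F
F → L
L → H
H → I
I → O
H → J
J → M
M → R
R → G
G → S
S → U
U → T
T → N

Visit order: P, Q, K, F, L, H, I, O, J, M, R, G, S, U, T, N

O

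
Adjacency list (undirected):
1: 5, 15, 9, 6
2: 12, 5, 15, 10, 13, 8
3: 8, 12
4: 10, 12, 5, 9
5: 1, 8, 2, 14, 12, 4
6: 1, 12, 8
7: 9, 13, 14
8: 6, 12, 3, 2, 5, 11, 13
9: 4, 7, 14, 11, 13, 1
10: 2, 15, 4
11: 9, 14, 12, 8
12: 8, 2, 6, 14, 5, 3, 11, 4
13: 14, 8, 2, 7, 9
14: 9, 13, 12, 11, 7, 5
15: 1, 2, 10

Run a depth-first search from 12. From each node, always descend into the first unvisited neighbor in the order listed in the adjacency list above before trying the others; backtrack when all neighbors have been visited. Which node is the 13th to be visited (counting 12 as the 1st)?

14

Visit 12
12 → 8
8 → 6
6 → 1
1 → 5
5 → 2
2 → 15
15 → 10
10 → 4
4 → 9
9 → 7
7 → 13
13 → 14
14 → 11
8 → 3

Visit order: 12, 8, 6, 1, 5, 2, 15, 10, 4, 9, 7, 13, 14, 11, 3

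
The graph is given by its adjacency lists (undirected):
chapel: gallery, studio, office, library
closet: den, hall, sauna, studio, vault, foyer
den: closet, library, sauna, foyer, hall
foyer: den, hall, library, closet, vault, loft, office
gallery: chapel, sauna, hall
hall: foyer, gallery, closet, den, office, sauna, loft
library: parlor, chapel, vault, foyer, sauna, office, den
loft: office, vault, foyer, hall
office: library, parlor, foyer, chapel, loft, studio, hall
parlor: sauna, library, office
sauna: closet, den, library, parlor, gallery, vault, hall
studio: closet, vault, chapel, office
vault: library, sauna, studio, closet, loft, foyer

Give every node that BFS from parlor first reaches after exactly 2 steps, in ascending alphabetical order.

chapel, closet, den, foyer, gallery, hall, loft, studio, vault

Level 0: parlor
Level 1: library, office, sauna
Level 2: chapel, closet, den, foyer, gallery, hall, loft, studio, vault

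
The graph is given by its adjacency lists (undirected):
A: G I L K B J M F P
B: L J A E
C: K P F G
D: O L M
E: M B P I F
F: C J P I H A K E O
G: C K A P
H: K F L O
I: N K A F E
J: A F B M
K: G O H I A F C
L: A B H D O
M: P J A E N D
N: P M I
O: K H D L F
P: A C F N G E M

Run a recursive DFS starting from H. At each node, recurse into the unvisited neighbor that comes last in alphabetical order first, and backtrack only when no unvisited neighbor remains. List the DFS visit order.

H → O → L → D → M → P → N → I → K → G → C → F → J → B → E → A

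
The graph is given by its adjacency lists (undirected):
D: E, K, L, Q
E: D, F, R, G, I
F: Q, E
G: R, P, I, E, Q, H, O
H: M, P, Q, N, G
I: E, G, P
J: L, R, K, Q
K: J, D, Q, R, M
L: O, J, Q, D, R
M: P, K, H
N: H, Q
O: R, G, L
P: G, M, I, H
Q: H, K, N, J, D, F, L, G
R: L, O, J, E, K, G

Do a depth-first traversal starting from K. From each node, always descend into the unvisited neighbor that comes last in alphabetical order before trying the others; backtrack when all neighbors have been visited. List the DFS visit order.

Visit K
K → R
R → O
O → L
L → Q
Q → N
N → H
H → P
P → M
P → I
I → G
G → E
E → F
E → D
Q → J

K → R → O → L → Q → N → H → P → M → I → G → E → F → D → J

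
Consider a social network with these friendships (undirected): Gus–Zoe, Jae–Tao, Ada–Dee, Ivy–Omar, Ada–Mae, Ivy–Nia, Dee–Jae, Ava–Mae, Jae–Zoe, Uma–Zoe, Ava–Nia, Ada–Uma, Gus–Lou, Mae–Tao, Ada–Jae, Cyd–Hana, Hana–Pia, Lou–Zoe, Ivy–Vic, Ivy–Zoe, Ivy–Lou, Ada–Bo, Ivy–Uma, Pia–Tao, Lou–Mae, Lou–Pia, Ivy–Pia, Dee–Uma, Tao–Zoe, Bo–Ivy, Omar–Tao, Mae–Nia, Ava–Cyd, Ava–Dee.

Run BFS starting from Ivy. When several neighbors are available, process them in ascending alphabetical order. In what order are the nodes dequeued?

Visit Ivy; enqueue Bo, Lou, Nia, Omar, Pia, Uma, Vic, Zoe → queue [Bo, Lou, Nia, Omar, Pia, Uma, Vic, Zoe]
Visit Bo; enqueue Ada → queue [Lou, Nia, Omar, Pia, Uma, Vic, Zoe, Ada]
Visit Lou; enqueue Gus, Mae → queue [Nia, Omar, Pia, Uma, Vic, Zoe, Ada, Gus, Mae]
Visit Nia; enqueue Ava → queue [Omar, Pia, Uma, Vic, Zoe, Ada, Gus, Mae, Ava]
Visit Omar; enqueue Tao → queue [Pia, Uma, Vic, Zoe, Ada, Gus, Mae, Ava, Tao]
Visit Pia; enqueue Hana → queue [Uma, Vic, Zoe, Ada, Gus, Mae, Ava, Tao, Hana]
Visit Uma; enqueue Dee → queue [Vic, Zoe, Ada, Gus, Mae, Ava, Tao, Hana, Dee]
Visit Vic → queue [Zoe, Ada, Gus, Mae, Ava, Tao, Hana, Dee]
Visit Zoe; enqueue Jae → queue [Ada, Gus, Mae, Ava, Tao, Hana, Dee, Jae]
Visit Ada → queue [Gus, Mae, Ava, Tao, Hana, Dee, Jae]
Visit Gus → queue [Mae, Ava, Tao, Hana, Dee, Jae]
Visit Mae → queue [Ava, Tao, Hana, Dee, Jae]
Visit Ava; enqueue Cyd → queue [Tao, Hana, Dee, Jae, Cyd]
Visit Tao → queue [Hana, Dee, Jae, Cyd]
Visit Hana → queue [Dee, Jae, Cyd]
Visit Dee → queue [Jae, Cyd]
Visit Jae → queue [Cyd]
Visit Cyd → queue []

Ivy -> Bo -> Lou -> Nia -> Omar -> Pia -> Uma -> Vic -> Zoe -> Ada -> Gus -> Mae -> Ava -> Tao -> Hana -> Dee -> Jae -> Cyd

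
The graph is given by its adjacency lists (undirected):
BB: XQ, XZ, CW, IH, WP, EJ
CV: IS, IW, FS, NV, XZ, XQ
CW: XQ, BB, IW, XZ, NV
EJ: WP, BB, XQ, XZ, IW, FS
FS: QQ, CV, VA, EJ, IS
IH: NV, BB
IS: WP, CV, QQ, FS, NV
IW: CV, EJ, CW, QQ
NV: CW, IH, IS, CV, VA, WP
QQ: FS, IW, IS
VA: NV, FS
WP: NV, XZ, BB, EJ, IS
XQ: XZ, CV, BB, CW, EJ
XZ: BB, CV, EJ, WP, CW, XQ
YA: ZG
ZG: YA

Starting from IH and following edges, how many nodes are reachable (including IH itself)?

14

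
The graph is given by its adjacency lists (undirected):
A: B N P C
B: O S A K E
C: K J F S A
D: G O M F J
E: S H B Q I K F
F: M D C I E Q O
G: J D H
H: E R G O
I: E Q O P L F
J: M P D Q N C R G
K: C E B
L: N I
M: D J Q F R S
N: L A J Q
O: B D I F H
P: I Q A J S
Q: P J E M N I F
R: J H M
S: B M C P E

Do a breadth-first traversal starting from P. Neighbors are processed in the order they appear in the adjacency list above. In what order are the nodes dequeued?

Visit P; enqueue I, Q, A, J, S → queue [I, Q, A, J, S]
Visit I; enqueue E, O, L, F → queue [Q, A, J, S, E, O, L, F]
Visit Q; enqueue M, N → queue [A, J, S, E, O, L, F, M, N]
Visit A; enqueue B, C → queue [J, S, E, O, L, F, M, N, B, C]
Visit J; enqueue D, R, G → queue [S, E, O, L, F, M, N, B, C, D, R, G]
Visit S → queue [E, O, L, F, M, N, B, C, D, R, G]
Visit E; enqueue H, K → queue [O, L, F, M, N, B, C, D, R, G, H, K]
Visit O → queue [L, F, M, N, B, C, D, R, G, H, K]
Visit L → queue [F, M, N, B, C, D, R, G, H, K]
Visit F → queue [M, N, B, C, D, R, G, H, K]
Visit M → queue [N, B, C, D, R, G, H, K]
Visit N → queue [B, C, D, R, G, H, K]
Visit B → queue [C, D, R, G, H, K]
Visit C → queue [D, R, G, H, K]
Visit D → queue [R, G, H, K]
Visit R → queue [G, H, K]
Visit G → queue [H, K]
Visit H → queue [K]
Visit K → queue []

P → I → Q → A → J → S → E → O → L → F → M → N → B → C → D → R → G → H → K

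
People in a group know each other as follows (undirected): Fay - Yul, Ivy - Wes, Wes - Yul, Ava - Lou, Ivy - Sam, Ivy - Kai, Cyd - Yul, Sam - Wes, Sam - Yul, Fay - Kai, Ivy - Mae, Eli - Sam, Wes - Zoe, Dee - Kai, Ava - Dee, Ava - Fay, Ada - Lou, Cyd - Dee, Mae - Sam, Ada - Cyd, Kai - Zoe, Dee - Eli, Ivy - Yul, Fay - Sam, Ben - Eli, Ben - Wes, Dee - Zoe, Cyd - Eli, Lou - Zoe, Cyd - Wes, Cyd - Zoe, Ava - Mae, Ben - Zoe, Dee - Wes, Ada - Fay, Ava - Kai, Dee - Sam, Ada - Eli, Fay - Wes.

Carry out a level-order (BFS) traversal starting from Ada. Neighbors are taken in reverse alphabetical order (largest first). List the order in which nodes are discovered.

Ada Lou Fay Eli Cyd Zoe Ava Yul Wes Sam Kai Dee Ben Mae Ivy

Visit Ada; enqueue Lou, Fay, Eli, Cyd → queue [Lou, Fay, Eli, Cyd]
Visit Lou; enqueue Zoe, Ava → queue [Fay, Eli, Cyd, Zoe, Ava]
Visit Fay; enqueue Yul, Wes, Sam, Kai → queue [Eli, Cyd, Zoe, Ava, Yul, Wes, Sam, Kai]
Visit Eli; enqueue Dee, Ben → queue [Cyd, Zoe, Ava, Yul, Wes, Sam, Kai, Dee, Ben]
Visit Cyd → queue [Zoe, Ava, Yul, Wes, Sam, Kai, Dee, Ben]
Visit Zoe → queue [Ava, Yul, Wes, Sam, Kai, Dee, Ben]
Visit Ava; enqueue Mae → queue [Yul, Wes, Sam, Kai, Dee, Ben, Mae]
Visit Yul; enqueue Ivy → queue [Wes, Sam, Kai, Dee, Ben, Mae, Ivy]
Visit Wes → queue [Sam, Kai, Dee, Ben, Mae, Ivy]
Visit Sam → queue [Kai, Dee, Ben, Mae, Ivy]
Visit Kai → queue [Dee, Ben, Mae, Ivy]
Visit Dee → queue [Ben, Mae, Ivy]
Visit Ben → queue [Mae, Ivy]
Visit Mae → queue [Ivy]
Visit Ivy → queue []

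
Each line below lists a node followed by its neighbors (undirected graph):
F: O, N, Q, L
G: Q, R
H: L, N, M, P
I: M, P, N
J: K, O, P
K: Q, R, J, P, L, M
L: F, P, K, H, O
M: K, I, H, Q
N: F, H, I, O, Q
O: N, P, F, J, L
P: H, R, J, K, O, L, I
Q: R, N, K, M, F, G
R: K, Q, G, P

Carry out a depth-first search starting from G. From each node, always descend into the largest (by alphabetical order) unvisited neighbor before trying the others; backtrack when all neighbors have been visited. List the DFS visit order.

G -> R -> Q -> N -> O -> P -> L -> K -> M -> I -> H -> J -> F

Visit G
G → R
R → Q
Q → N
N → O
O → P
P → L
L → K
K → M
M → I
M → H
K → J
L → F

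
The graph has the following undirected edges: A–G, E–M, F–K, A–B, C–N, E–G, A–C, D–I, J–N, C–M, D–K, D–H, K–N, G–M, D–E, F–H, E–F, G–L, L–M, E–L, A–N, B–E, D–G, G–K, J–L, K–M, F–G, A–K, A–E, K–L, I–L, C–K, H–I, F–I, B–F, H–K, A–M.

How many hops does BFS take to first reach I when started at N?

Level 0: N
Level 1: A, C, J, K
Level 2: B, D, E, F, G, H, L, M
Level 3: I
I first appears at level 3.

3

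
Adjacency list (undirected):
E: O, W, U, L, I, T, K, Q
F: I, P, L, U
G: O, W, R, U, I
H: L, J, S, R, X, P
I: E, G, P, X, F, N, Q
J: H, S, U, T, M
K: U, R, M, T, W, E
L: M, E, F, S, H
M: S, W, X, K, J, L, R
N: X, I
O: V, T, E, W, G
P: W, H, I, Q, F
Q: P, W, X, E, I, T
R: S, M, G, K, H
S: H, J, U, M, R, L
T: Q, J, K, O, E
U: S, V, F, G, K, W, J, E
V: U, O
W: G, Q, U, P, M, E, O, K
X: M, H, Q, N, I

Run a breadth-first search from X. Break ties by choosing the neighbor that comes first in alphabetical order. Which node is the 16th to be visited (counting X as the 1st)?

Visit X; enqueue H, I, M, N, Q → queue [H, I, M, N, Q]
Visit H; enqueue J, L, P, R, S → queue [I, M, N, Q, J, L, P, R, S]
Visit I; enqueue E, F, G → queue [M, N, Q, J, L, P, R, S, E, F, G]
Visit M; enqueue K, W → queue [N, Q, J, L, P, R, S, E, F, G, K, W]
Visit N → queue [Q, J, L, P, R, S, E, F, G, K, W]
Visit Q; enqueue T → queue [J, L, P, R, S, E, F, G, K, W, T]
Visit J; enqueue U → queue [L, P, R, S, E, F, G, K, W, T, U]
Visit L → queue [P, R, S, E, F, G, K, W, T, U]
Visit P → queue [R, S, E, F, G, K, W, T, U]
Visit R → queue [S, E, F, G, K, W, T, U]
Visit S → queue [E, F, G, K, W, T, U]
Visit E; enqueue O → queue [F, G, K, W, T, U, O]
Visit F → queue [G, K, W, T, U, O]
Visit G → queue [K, W, T, U, O]
Visit K → queue [W, T, U, O]
Visit W → queue [T, U, O]
Visit T → queue [U, O]
Visit U; enqueue V → queue [O, V]
Visit O → queue [V]
Visit V → queue []

Visit order: X, H, I, M, N, Q, J, L, P, R, S, E, F, G, K, W, T, U, O, V

W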